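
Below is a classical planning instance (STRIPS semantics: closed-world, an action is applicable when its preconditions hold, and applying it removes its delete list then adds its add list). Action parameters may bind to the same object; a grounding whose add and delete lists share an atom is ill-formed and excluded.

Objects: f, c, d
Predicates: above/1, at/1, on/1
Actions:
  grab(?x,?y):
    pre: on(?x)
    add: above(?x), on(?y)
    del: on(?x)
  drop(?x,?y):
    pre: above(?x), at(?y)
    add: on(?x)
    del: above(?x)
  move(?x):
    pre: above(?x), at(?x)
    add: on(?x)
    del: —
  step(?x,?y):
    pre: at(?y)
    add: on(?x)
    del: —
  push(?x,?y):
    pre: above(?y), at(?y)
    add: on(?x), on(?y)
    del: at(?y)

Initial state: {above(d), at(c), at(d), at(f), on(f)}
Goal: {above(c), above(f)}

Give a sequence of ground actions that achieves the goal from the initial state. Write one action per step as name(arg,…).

1. grab(f,c)  →  {above(d), above(f), at(c), at(d), at(f), on(c)}
2. grab(c,f)  →  {above(c), above(d), above(f), at(c), at(d), at(f), on(f)}

grab(f,c); grab(c,f)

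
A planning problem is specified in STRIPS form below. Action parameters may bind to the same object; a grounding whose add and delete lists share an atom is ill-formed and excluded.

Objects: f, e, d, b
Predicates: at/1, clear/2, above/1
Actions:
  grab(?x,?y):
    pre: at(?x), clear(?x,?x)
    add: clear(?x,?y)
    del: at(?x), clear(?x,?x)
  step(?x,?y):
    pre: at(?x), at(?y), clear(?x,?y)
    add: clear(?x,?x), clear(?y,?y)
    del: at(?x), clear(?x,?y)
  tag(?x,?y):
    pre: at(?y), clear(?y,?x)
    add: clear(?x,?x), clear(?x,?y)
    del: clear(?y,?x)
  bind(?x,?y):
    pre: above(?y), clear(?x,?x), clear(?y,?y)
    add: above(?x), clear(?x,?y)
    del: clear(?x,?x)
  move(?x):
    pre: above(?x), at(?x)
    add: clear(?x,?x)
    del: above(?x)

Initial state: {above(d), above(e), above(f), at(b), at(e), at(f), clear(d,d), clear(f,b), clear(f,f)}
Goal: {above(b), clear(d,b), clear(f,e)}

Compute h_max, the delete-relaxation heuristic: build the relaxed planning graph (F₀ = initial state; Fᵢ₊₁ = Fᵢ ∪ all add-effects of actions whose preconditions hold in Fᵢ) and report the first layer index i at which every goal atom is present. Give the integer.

F0 = init (9 atoms)
F1 = F0 ∪ {clear(b,b), clear(b,f), clear(d,f), clear(e,e), clear(f,d), clear(f,e)}  (15 atoms)
F2 = F1 ∪ {above(b), clear(b,d), clear(b,e), clear(d,e), clear(e,b), clear(e,d), clear(e,f)}  (22 atoms)
F3 = F2 ∪ {clear(d,b)}  (23 atoms)
goal ⊆ F3  ⇒  h_max = 3

3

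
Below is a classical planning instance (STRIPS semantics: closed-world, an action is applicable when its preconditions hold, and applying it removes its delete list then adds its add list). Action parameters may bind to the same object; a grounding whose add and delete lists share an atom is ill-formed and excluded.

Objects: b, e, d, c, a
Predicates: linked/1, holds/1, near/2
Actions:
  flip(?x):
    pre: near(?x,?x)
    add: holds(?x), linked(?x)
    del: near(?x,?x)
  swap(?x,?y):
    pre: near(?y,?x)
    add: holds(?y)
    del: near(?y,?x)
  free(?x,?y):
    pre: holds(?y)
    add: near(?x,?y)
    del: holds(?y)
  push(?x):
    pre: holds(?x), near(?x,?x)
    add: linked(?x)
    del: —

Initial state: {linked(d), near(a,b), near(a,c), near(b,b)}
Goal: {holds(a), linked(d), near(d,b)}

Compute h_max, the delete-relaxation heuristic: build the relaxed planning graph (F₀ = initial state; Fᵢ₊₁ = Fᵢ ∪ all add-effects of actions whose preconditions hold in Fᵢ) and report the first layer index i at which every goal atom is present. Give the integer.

F0 = init (4 atoms)
F1 = F0 ∪ {holds(a), holds(b), linked(b)}  (7 atoms)
F2 = F1 ∪ {near(a,a), near(b,a), near(c,a), near(c,b), near(d,a), near(d,b), near(e,a), near(e,b)}  (15 atoms)
goal ⊆ F2  ⇒  h_max = 2

2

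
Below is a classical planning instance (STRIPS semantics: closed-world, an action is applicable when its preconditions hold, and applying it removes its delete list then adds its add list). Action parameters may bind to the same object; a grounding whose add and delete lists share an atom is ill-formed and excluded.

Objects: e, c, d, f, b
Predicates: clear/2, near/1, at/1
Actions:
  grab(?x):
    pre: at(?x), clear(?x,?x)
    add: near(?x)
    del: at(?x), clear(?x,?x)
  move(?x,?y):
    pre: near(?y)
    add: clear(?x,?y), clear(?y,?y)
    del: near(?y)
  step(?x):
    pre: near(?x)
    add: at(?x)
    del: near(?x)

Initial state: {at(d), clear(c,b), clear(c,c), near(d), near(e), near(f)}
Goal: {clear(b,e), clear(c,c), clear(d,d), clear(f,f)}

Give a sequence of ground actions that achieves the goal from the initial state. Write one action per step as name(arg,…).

1. move(e,d)  →  {at(d), clear(c,b), clear(c,c), clear(d,d), clear(e,d), near(e), near(f)}
2. move(e,f)  →  {at(d), clear(c,b), clear(c,c), clear(d,d), clear(e,d), clear(e,f), clear(f,f), near(e)}
3. move(b,e)  →  {at(d), clear(b,e), clear(c,b), clear(c,c), clear(d,d), clear(e,d), clear(e,e), clear(e,f), clear(f,f)}

move(e,d); move(e,f); move(b,e)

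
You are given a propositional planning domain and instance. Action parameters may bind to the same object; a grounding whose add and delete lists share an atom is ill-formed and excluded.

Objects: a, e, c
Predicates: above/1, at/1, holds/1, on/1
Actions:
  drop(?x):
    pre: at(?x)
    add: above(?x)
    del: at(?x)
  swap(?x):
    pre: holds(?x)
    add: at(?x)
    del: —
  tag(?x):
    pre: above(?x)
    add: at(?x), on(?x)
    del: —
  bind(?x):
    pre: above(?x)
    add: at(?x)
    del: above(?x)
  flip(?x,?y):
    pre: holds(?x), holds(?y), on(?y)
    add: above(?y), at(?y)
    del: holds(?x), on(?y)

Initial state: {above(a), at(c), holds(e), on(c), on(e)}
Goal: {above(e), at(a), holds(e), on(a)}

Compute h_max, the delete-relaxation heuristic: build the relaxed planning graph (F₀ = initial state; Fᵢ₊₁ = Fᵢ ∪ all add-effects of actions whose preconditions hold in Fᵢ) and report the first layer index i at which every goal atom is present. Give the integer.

F0 = init (5 atoms)
F1 = F0 ∪ {above(c), above(e), at(a), at(e), on(a)}  (10 atoms)
goal ⊆ F1  ⇒  h_max = 1

1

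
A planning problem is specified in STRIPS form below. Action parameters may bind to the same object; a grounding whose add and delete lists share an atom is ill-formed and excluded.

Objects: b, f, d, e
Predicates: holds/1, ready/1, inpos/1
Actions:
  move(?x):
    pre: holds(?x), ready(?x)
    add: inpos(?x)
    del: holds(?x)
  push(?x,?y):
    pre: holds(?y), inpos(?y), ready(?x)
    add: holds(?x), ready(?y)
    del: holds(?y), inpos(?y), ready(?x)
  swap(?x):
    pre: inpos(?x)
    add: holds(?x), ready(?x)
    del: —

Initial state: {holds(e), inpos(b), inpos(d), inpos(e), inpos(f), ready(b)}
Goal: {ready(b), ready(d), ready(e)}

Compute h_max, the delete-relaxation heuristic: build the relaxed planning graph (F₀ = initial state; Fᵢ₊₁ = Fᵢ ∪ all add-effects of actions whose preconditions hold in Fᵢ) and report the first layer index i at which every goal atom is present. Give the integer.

F0 = init (6 atoms)
F1 = F0 ∪ {holds(b), holds(d), holds(f), ready(d), ready(e), ready(f)}  (12 atoms)
goal ⊆ F1  ⇒  h_max = 1

1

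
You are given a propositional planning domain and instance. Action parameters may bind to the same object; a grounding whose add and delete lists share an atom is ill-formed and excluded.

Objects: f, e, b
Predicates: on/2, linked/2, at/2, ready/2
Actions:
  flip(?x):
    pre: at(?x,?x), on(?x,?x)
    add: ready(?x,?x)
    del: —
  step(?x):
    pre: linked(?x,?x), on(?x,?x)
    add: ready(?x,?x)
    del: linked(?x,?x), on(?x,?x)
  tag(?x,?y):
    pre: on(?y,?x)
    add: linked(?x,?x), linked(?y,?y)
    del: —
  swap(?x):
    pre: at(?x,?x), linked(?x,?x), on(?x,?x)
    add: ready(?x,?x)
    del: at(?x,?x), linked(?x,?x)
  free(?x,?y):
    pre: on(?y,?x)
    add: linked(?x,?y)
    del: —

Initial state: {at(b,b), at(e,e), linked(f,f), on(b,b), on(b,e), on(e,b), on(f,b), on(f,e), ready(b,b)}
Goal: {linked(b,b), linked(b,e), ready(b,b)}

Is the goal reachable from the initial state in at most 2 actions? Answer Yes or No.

Yes

1. tag(e,b)  →  {at(b,b), at(e,e), linked(b,b), linked(e,e), linked(f,f), on(b,b), on(b,e), on(e,b), on(f,b), on(f,e), ready(b,b)}
2. free(b,e)  →  {at(b,b), at(e,e), linked(b,b), linked(b,e), linked(e,e), linked(f,f), on(b,b), on(b,e), on(e,b), on(f,b), on(f,e), ready(b,b)}
optimal plan length = 2; 2 ≤ 2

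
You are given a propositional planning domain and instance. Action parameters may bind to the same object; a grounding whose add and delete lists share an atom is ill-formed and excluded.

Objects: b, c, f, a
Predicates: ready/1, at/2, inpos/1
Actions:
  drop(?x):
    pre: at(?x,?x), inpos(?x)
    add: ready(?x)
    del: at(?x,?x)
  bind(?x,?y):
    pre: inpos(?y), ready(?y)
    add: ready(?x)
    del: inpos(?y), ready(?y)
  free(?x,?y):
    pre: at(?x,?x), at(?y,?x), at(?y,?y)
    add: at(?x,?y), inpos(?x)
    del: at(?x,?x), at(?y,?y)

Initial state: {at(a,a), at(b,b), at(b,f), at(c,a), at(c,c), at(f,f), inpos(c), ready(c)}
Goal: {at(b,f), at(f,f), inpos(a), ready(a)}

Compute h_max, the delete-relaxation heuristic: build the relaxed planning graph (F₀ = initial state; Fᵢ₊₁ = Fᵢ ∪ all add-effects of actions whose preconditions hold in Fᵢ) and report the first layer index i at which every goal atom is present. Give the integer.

F0 = init (8 atoms)
F1 = F0 ∪ {at(a,c), at(f,b), inpos(a), inpos(f), ready(a), ready(b), ready(f)}  (15 atoms)
goal ⊆ F1  ⇒  h_max = 1

1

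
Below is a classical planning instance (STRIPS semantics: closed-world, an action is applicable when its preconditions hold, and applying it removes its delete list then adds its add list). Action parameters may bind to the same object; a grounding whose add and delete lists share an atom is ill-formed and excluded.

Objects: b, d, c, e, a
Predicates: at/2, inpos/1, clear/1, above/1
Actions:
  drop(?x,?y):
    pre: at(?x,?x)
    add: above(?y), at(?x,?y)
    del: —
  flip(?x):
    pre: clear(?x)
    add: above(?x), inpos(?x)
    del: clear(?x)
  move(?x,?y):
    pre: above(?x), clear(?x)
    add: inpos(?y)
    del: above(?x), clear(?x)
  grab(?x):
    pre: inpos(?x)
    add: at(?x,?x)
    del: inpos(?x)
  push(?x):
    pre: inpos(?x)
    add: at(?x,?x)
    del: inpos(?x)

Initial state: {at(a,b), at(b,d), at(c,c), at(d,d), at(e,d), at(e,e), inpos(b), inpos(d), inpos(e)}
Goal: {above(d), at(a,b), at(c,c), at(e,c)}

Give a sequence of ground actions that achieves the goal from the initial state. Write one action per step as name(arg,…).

drop(d,d); drop(e,c)

1. drop(d,d)  →  {above(d), at(a,b), at(b,d), at(c,c), at(d,d), at(e,d), at(e,e), inpos(b), inpos(d), inpos(e)}
2. drop(e,c)  →  {above(c), above(d), at(a,b), at(b,d), at(c,c), at(d,d), at(e,c), at(e,d), at(e,e), inpos(b), inpos(d), inpos(e)}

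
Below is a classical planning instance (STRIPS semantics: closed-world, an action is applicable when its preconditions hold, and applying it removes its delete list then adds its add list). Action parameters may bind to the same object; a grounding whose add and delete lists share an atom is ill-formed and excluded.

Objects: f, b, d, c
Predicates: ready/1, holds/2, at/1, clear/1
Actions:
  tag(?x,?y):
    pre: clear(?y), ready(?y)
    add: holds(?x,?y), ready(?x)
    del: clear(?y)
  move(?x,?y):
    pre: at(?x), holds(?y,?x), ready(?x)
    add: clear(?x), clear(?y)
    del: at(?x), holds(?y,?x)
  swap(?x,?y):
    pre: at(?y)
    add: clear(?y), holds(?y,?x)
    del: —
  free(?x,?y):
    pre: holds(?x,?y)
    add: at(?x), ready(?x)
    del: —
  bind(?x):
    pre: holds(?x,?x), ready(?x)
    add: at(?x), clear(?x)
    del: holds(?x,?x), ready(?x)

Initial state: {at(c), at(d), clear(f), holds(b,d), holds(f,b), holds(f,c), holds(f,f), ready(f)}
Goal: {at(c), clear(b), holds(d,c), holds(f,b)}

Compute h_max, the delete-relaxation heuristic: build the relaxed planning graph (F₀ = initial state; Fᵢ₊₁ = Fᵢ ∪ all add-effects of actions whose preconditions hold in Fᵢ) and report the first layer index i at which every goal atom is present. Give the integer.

2

F0 = init (8 atoms)
F1 = F0 ∪ {at(b), at(f), clear(c), clear(d), holds(b,f), holds(c,b), holds(c,c), holds(c,d), holds(c,f), holds(d,b), holds(d,c), holds(d,d), holds(d,f), ready(b), ready(c), ready(d)}  (24 atoms)
F2 = F1 ∪ {clear(b), holds(b,b), holds(b,c), holds(f,d)}  (28 atoms)
goal ⊆ F2  ⇒  h_max = 2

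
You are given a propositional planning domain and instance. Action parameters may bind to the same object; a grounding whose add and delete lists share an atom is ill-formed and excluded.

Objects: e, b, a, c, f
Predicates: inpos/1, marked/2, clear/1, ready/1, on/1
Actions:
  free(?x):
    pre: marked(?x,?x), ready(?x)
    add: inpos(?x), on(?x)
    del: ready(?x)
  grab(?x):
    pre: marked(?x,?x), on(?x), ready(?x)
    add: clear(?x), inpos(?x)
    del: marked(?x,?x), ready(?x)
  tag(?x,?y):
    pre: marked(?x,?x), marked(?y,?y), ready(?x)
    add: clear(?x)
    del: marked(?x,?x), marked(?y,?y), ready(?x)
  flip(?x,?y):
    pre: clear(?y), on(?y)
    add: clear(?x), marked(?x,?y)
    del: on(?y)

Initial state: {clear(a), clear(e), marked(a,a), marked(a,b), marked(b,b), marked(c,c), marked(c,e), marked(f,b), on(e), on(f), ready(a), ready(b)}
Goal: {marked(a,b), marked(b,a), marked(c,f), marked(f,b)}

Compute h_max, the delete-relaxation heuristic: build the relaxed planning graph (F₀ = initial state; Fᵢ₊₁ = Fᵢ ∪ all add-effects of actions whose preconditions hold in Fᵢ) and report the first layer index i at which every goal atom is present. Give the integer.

2

F0 = init (12 atoms)
F1 = F0 ∪ {clear(b), clear(c), clear(f), inpos(a), inpos(b), marked(a,e), marked(b,e), marked(e,e), marked(f,e), on(a), on(b)}  (23 atoms)
F2 = F1 ∪ {marked(a,f), marked(b,a), marked(b,f), marked(c,a), marked(c,b), marked(c,f), marked(e,a), marked(e,b), marked(e,f), marked(f,a), marked(f,f)}  (34 atoms)
goal ⊆ F2  ⇒  h_max = 2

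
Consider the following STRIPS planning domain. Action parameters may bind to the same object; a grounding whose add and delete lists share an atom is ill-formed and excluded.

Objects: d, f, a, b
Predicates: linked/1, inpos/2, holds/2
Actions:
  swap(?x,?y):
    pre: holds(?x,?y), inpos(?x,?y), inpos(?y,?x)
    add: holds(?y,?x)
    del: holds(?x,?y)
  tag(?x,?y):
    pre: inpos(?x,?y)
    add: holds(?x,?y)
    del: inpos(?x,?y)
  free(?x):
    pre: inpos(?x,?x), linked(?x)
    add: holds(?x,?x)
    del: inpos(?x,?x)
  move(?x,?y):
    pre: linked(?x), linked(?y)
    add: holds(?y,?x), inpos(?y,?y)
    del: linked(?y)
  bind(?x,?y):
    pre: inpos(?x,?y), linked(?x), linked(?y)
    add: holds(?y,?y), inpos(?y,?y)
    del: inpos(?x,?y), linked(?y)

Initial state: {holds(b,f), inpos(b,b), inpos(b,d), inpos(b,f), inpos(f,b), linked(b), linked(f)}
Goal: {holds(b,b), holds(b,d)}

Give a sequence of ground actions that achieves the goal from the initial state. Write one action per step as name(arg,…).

tag(b,d); tag(b,b)

1. tag(b,d)  →  {holds(b,d), holds(b,f), inpos(b,b), inpos(b,f), inpos(f,b), linked(b), linked(f)}
2. tag(b,b)  →  {holds(b,b), holds(b,d), holds(b,f), inpos(b,f), inpos(f,b), linked(b), linked(f)}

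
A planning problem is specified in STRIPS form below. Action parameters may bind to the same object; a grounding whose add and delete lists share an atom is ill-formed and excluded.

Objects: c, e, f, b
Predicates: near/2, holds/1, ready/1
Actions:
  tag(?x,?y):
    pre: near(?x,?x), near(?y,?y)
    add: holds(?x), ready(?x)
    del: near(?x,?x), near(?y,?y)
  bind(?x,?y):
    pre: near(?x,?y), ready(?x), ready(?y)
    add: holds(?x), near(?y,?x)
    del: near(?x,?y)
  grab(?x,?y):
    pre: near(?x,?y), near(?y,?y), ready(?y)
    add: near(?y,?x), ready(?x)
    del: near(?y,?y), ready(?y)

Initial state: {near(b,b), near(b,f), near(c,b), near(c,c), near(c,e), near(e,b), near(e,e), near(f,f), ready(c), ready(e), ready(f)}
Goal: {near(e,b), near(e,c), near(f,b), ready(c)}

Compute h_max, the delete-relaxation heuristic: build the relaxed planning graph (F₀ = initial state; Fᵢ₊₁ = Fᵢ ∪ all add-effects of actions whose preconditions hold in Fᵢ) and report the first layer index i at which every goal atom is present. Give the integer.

F0 = init (11 atoms)
F1 = F0 ∪ {holds(b), holds(c), holds(e), holds(f), near(e,c), near(f,b), ready(b)}  (18 atoms)
goal ⊆ F1  ⇒  h_max = 1

1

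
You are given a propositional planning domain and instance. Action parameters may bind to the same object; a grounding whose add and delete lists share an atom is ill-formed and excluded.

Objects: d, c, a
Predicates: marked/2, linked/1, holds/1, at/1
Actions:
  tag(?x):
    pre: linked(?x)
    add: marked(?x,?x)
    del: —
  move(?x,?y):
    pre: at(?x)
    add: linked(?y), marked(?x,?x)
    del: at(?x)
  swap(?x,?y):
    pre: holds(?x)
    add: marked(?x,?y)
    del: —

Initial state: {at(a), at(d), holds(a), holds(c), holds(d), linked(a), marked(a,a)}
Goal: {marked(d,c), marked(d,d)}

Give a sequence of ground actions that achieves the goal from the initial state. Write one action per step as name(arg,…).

1. move(d,d)  →  {at(a), holds(a), holds(c), holds(d), linked(a), linked(d), marked(a,a), marked(d,d)}
2. swap(d,c)  →  {at(a), holds(a), holds(c), holds(d), linked(a), linked(d), marked(a,a), marked(d,c), marked(d,d)}

move(d,d); swap(d,c)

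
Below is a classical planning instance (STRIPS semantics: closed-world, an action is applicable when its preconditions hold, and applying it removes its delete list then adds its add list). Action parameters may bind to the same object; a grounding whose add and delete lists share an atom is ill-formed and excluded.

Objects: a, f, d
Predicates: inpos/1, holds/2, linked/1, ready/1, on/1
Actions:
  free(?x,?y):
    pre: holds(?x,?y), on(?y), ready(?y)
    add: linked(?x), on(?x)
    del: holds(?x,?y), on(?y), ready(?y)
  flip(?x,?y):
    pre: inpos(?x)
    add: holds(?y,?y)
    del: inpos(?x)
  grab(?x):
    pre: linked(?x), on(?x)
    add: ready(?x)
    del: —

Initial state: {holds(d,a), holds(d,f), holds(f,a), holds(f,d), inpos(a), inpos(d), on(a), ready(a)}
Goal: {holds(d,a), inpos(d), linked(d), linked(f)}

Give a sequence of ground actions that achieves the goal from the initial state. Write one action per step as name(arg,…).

1. free(f,a)  →  {holds(d,a), holds(d,f), holds(f,d), inpos(a), inpos(d), linked(f), on(f)}
2. grab(f)  →  {holds(d,a), holds(d,f), holds(f,d), inpos(a), inpos(d), linked(f), on(f), ready(f)}
3. free(d,f)  →  {holds(d,a), holds(f,d), inpos(a), inpos(d), linked(d), linked(f), on(d)}

free(f,a); grab(f); free(d,f)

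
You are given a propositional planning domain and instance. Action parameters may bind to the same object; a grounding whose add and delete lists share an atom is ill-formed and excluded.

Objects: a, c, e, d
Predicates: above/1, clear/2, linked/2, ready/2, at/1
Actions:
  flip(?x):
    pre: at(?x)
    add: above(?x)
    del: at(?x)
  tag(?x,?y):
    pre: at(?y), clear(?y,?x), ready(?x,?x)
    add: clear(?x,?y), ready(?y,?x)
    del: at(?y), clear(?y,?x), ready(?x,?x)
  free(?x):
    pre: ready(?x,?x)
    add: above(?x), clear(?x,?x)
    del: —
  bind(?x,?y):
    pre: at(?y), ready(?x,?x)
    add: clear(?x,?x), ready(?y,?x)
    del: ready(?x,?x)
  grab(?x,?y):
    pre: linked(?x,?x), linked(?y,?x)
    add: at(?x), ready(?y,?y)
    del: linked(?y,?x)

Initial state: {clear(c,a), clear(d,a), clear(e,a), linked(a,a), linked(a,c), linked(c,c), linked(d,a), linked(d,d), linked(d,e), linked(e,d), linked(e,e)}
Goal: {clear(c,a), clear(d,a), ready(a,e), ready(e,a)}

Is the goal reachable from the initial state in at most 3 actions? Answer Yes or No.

No

1. grab(a,a)  →  {at(a), clear(c,a), clear(d,a), clear(e,a), linked(a,c), linked(c,c), linked(d,a), linked(d,d), linked(d,e), linked(e,d), linked(e,e), ready(a,a)}
2. grab(e,e)  →  {at(a), at(e), clear(c,a), clear(d,a), clear(e,a), linked(a,c), linked(c,c), linked(d,a), linked(d,d), linked(d,e), linked(e,d), ready(a,a), ready(e,e)}
3. tag(a,e)  →  {at(a), clear(a,e), clear(c,a), clear(d,a), linked(a,c), linked(c,c), linked(d,a), linked(d,d), linked(d,e), linked(e,d), ready(e,a), ready(e,e)}
4. tag(e,a)  →  {clear(c,a), clear(d,a), clear(e,a), linked(a,c), linked(c,c), linked(d,a), linked(d,d), linked(d,e), linked(e,d), ready(a,e), ready(e,a)}
optimal plan length = 4; 4 > 3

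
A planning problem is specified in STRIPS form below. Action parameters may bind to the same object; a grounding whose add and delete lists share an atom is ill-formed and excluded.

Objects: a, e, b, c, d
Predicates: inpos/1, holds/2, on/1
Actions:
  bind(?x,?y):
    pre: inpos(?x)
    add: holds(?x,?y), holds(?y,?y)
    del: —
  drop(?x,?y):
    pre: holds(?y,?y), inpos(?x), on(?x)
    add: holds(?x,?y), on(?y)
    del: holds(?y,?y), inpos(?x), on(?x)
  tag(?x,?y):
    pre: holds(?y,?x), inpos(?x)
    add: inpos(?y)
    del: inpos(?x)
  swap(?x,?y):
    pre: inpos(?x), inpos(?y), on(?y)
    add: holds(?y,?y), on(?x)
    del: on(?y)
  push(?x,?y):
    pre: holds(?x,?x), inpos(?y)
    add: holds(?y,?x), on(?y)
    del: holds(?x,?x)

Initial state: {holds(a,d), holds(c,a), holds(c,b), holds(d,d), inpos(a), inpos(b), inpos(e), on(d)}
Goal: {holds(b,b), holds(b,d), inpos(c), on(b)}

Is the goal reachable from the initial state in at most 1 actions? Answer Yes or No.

1. bind(a,b)  →  {holds(a,b), holds(a,d), holds(b,b), holds(c,a), holds(c,b), holds(d,d), inpos(a), inpos(b), inpos(e), on(d)}
2. tag(a,c)  →  {holds(a,b), holds(a,d), holds(b,b), holds(c,a), holds(c,b), holds(d,d), inpos(b), inpos(c), inpos(e), on(d)}
3. push(d,b)  →  {holds(a,b), holds(a,d), holds(b,b), holds(b,d), holds(c,a), holds(c,b), inpos(b), inpos(c), inpos(e), on(b), on(d)}
optimal plan length = 3; 3 > 1

No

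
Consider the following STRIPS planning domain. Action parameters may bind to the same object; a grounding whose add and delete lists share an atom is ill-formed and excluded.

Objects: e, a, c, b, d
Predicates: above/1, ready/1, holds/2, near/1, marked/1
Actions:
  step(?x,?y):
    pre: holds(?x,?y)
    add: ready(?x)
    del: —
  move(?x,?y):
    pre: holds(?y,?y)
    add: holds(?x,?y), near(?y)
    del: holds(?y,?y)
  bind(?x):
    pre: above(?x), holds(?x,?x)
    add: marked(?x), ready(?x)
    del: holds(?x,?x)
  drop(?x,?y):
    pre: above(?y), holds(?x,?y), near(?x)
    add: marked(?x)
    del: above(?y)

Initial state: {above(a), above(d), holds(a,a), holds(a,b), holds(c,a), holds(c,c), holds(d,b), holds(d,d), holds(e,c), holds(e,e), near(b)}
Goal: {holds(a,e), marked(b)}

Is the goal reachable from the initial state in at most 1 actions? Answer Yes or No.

1. move(a,e)  →  {above(a), above(d), holds(a,a), holds(a,b), holds(a,e), holds(c,a), holds(c,c), holds(d,b), holds(d,d), holds(e,c), near(b), near(e)}
2. move(b,a)  →  {above(a), above(d), holds(a,b), holds(a,e), holds(b,a), holds(c,a), holds(c,c), holds(d,b), holds(d,d), holds(e,c), near(a), near(b), near(e)}
3. drop(b,a)  →  {above(d), holds(a,b), holds(a,e), holds(b,a), holds(c,a), holds(c,c), holds(d,b), holds(d,d), holds(e,c), marked(b), near(a), near(b), near(e)}
optimal plan length = 3; 3 > 1

No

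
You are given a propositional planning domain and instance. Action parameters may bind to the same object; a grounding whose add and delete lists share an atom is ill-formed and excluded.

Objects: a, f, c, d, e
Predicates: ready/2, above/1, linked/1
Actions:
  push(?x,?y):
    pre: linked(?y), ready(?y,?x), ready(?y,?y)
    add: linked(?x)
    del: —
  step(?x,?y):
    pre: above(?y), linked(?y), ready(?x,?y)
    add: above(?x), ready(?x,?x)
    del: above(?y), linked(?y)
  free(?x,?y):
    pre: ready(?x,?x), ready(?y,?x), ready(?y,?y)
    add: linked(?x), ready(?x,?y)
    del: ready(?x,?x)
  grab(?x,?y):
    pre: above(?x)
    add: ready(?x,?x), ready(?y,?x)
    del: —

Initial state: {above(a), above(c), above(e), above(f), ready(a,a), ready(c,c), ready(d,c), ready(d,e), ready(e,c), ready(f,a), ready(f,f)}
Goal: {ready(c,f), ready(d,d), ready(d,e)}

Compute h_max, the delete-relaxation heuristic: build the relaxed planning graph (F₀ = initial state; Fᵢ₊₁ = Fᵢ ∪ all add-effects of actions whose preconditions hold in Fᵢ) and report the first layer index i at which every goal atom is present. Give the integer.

2

F0 = init (11 atoms)
F1 = F0 ∪ {linked(a), ready(a,c), ready(a,e), ready(a,f), ready(c,a), ready(c,e), ready(c,f), ready(d,a), ready(d,f), ready(e,a), ready(e,e), ready(e,f), ready(f,c), ready(f,e)}  (25 atoms)
F2 = F1 ∪ {above(d), linked(c), linked(e), linked(f), ready(d,d)}  (30 atoms)
goal ⊆ F2  ⇒  h_max = 2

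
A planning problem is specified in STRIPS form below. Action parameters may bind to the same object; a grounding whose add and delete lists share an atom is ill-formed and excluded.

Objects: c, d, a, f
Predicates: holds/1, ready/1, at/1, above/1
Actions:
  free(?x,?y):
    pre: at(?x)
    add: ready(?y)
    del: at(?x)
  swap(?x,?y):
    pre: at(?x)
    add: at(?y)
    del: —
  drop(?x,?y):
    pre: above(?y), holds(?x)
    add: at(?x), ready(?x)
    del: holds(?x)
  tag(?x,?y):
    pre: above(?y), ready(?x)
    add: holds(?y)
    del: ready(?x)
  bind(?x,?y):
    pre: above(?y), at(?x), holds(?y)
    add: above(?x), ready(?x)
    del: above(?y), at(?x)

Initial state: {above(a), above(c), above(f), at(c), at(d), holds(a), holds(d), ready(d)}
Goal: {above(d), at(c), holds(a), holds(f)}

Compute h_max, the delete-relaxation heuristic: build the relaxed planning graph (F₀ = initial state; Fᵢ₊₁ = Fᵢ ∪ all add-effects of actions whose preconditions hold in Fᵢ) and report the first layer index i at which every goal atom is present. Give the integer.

F0 = init (8 atoms)
F1 = F0 ∪ {above(d), at(a), at(f), holds(c), holds(f), ready(a), ready(c), ready(f)}  (16 atoms)
goal ⊆ F1  ⇒  h_max = 1

1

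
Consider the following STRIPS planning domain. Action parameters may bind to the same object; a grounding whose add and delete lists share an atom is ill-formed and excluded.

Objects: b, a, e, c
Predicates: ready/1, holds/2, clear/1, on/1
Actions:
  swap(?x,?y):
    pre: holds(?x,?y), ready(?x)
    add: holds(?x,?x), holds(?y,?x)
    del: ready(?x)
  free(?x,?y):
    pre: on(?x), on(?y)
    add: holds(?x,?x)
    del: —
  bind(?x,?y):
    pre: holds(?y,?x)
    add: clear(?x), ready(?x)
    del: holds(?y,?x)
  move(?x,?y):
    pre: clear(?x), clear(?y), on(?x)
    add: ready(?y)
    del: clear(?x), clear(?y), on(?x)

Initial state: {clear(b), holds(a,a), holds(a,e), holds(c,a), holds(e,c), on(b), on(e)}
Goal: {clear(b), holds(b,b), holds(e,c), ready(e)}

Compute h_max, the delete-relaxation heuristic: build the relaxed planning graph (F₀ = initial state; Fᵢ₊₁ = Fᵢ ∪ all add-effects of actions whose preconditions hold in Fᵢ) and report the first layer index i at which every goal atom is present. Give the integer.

1

F0 = init (7 atoms)
F1 = F0 ∪ {clear(a), clear(c), clear(e), holds(b,b), holds(e,e), ready(a), ready(b), ready(c), ready(e)}  (16 atoms)
goal ⊆ F1  ⇒  h_max = 1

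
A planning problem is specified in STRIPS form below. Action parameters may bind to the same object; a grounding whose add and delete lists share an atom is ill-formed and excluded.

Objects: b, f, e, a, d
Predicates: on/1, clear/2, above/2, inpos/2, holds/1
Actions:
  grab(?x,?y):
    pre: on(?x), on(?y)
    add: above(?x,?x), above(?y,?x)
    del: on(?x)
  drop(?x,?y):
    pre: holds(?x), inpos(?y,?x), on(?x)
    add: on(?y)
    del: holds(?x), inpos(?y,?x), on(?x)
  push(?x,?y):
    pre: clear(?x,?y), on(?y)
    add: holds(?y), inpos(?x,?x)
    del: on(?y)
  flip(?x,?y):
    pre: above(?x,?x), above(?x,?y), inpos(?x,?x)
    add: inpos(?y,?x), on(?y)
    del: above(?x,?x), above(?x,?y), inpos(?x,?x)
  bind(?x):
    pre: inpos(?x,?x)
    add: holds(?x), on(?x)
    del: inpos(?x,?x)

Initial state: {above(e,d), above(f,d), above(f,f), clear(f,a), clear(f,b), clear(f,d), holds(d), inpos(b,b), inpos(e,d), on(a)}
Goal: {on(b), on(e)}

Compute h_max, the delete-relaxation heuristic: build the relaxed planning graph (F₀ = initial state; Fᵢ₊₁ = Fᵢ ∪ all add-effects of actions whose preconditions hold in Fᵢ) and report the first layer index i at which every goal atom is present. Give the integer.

F0 = init (10 atoms)
F1 = F0 ∪ {above(a,a), holds(a), holds(b), inpos(f,f), on(b)}  (15 atoms)
F2 = F1 ∪ {above(a,b), above(b,a), above(b,b), holds(f), inpos(d,f), on(d), on(f)}  (22 atoms)
F3 = F2 ∪ {above(a,d), above(a,f), above(b,d), above(b,f), above(d,a), above(d,b), above(d,d), above(d,f), above(f,a), above(f,b), inpos(a,b), on(e)}  (34 atoms)
goal ⊆ F3  ⇒  h_max = 3

3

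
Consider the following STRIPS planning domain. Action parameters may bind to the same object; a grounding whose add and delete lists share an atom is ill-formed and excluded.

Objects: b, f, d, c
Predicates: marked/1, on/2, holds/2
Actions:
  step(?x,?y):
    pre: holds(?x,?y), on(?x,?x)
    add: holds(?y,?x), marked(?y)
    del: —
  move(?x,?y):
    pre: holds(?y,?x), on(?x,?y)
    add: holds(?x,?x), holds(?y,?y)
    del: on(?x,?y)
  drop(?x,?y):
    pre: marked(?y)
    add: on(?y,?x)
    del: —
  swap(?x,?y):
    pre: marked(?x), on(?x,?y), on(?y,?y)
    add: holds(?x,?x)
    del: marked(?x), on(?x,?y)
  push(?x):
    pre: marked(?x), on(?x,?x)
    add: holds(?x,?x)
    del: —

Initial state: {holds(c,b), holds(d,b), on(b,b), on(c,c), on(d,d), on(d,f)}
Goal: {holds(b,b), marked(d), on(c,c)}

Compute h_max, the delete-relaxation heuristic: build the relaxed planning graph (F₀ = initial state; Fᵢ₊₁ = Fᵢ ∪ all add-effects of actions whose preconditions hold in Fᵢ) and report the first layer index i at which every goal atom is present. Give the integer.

F0 = init (6 atoms)
F1 = F0 ∪ {holds(b,c), holds(b,d), marked(b)}  (9 atoms)
F2 = F1 ∪ {holds(b,b), marked(c), marked(d), on(b,c), on(b,d), on(b,f)}  (15 atoms)
goal ⊆ F2  ⇒  h_max = 2

2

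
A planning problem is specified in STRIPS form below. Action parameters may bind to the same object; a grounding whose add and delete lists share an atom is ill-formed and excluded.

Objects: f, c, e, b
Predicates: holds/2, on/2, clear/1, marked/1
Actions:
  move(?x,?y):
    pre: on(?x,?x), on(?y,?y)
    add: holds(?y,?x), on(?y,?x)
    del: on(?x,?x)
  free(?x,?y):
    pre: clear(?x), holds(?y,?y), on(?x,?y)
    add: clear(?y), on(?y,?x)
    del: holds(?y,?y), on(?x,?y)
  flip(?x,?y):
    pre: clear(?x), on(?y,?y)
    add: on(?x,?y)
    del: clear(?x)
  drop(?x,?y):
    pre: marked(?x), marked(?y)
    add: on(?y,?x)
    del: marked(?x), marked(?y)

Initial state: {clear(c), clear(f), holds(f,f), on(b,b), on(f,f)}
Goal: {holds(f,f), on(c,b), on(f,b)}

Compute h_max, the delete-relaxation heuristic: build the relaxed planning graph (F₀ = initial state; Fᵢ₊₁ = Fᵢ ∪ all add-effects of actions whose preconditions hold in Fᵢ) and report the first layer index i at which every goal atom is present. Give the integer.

F0 = init (5 atoms)
F1 = F0 ∪ {holds(b,f), holds(f,b), on(b,f), on(c,b), on(c,f), on(f,b)}  (11 atoms)
goal ⊆ F1  ⇒  h_max = 1

1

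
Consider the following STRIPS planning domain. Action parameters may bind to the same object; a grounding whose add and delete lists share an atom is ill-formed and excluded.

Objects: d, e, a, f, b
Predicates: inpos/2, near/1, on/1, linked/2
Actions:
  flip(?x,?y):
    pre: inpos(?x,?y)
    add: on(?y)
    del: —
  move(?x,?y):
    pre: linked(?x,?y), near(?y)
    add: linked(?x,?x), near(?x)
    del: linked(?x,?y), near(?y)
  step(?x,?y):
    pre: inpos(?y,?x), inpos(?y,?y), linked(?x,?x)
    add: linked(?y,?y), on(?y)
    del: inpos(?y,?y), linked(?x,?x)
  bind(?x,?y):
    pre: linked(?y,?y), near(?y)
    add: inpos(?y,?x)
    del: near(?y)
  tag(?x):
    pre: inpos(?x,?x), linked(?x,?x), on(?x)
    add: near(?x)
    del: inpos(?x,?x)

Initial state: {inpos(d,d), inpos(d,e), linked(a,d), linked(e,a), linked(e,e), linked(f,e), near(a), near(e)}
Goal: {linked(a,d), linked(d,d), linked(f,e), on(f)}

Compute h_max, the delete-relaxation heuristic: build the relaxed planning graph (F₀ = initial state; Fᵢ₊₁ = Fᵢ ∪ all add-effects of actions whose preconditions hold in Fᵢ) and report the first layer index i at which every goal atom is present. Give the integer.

2

F0 = init (8 atoms)
F1 = F0 ∪ {inpos(e,a), inpos(e,b), inpos(e,d), inpos(e,e), inpos(e,f), linked(d,d), linked(f,f), near(f), on(d), on(e)}  (18 atoms)
F2 = F1 ∪ {inpos(f,a), inpos(f,b), inpos(f,d), inpos(f,e), inpos(f,f), near(d), on(a), on(b), on(f)}  (27 atoms)
goal ⊆ F2  ⇒  h_max = 2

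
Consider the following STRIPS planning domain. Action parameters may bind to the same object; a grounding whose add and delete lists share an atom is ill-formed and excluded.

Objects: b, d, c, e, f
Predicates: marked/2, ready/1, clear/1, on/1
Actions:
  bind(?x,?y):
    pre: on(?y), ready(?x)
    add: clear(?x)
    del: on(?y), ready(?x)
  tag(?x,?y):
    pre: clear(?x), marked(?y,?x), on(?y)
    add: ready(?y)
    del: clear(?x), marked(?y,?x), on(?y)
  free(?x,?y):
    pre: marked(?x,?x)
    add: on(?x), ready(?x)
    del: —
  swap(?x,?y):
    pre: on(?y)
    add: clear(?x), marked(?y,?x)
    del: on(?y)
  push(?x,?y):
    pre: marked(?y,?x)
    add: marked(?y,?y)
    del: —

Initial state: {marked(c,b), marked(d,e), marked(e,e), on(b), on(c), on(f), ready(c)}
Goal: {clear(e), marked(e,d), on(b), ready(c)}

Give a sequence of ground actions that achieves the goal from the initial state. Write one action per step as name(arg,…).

1. free(e,b)  →  {marked(c,b), marked(d,e), marked(e,e), on(b), on(c), on(e), on(f), ready(c), ready(e)}
2. bind(e,c)  →  {clear(e), marked(c,b), marked(d,e), marked(e,e), on(b), on(e), on(f), ready(c)}
3. swap(d,e)  →  {clear(d), clear(e), marked(c,b), marked(d,e), marked(e,d), marked(e,e), on(b), on(f), ready(c)}

free(e,b); bind(e,c); swap(d,e)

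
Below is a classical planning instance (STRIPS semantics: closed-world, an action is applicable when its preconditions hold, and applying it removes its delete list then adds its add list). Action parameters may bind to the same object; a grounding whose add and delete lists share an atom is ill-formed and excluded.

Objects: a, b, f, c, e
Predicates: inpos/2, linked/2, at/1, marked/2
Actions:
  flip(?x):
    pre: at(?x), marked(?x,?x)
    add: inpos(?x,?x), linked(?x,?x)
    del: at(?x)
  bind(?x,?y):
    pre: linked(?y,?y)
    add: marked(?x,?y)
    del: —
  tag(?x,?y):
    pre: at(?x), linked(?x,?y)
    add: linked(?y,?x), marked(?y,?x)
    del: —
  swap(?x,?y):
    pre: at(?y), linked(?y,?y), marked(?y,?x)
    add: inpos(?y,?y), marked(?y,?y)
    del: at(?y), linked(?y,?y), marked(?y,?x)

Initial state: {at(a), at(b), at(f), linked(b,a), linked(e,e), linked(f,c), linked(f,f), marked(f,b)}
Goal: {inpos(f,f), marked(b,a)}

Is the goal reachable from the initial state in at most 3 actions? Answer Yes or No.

Yes

1. tag(b,a)  →  {at(a), at(b), at(f), linked(a,b), linked(b,a), linked(e,e), linked(f,c), linked(f,f), marked(a,b), marked(f,b)}
2. tag(a,b)  →  {at(a), at(b), at(f), linked(a,b), linked(b,a), linked(e,e), linked(f,c), linked(f,f), marked(a,b), marked(b,a), marked(f,b)}
3. swap(b,f)  →  {at(a), at(b), inpos(f,f), linked(a,b), linked(b,a), linked(e,e), linked(f,c), marked(a,b), marked(b,a), marked(f,f)}
optimal plan length = 3; 3 ≤ 3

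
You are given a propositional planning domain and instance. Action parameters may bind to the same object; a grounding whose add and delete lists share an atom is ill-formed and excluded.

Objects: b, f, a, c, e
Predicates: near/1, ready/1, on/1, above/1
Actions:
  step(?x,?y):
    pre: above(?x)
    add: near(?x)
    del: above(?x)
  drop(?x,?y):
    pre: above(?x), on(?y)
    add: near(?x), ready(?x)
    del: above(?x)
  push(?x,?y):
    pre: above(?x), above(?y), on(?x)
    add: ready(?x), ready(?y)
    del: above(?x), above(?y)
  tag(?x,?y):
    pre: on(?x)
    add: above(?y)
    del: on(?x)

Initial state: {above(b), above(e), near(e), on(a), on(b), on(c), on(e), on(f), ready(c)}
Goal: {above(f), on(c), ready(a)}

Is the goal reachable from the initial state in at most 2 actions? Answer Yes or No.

1. tag(b,f)  →  {above(b), above(e), above(f), near(e), on(a), on(c), on(e), on(f), ready(c)}
2. tag(f,a)  →  {above(a), above(b), above(e), above(f), near(e), on(a), on(c), on(e), ready(c)}
3. drop(a,a)  →  {above(b), above(e), above(f), near(a), near(e), on(a), on(c), on(e), ready(a), ready(c)}
optimal plan length = 3; 3 > 2

No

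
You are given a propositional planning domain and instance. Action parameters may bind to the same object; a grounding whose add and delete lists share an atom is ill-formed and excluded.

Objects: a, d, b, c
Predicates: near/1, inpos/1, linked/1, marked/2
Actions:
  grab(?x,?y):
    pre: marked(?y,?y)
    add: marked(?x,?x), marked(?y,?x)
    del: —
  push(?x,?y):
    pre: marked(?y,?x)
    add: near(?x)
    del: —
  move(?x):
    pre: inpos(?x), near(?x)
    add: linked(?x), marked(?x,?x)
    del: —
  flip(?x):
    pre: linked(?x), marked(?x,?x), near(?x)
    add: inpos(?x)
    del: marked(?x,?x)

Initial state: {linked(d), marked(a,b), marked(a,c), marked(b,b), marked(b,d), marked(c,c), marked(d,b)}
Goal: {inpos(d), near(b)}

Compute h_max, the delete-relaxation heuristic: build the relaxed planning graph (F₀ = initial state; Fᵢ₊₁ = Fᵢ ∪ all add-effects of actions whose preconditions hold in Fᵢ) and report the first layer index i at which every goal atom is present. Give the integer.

2

F0 = init (7 atoms)
F1 = F0 ∪ {marked(a,a), marked(b,a), marked(b,c), marked(c,a), marked(c,b), marked(c,d), marked(d,d), near(b), near(c), near(d)}  (17 atoms)
F2 = F1 ∪ {inpos(d), marked(a,d), marked(d,a), marked(d,c), near(a)}  (22 atoms)
goal ⊆ F2  ⇒  h_max = 2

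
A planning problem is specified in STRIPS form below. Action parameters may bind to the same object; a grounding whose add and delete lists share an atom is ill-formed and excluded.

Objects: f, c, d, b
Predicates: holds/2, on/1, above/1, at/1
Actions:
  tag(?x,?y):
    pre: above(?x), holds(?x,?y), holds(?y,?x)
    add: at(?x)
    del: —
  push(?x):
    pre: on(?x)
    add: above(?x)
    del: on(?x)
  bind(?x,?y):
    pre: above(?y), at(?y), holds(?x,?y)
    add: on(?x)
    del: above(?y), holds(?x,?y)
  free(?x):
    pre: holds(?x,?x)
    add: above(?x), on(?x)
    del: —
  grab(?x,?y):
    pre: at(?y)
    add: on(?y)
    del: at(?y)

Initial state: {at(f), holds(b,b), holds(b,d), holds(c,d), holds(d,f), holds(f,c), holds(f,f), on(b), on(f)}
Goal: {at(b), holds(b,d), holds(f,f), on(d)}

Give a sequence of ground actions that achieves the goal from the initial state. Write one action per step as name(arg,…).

1. push(f)  →  {above(f), at(f), holds(b,b), holds(b,d), holds(c,d), holds(d,f), holds(f,c), holds(f,f), on(b)}
2. push(b)  →  {above(b), above(f), at(f), holds(b,b), holds(b,d), holds(c,d), holds(d,f), holds(f,c), holds(f,f)}
3. tag(b,b)  →  {above(b), above(f), at(b), at(f), holds(b,b), holds(b,d), holds(c,d), holds(d,f), holds(f,c), holds(f,f)}
4. bind(d,f)  →  {above(b), at(b), at(f), holds(b,b), holds(b,d), holds(c,d), holds(f,c), holds(f,f), on(d)}

push(f); push(b); tag(b,b); bind(d,f)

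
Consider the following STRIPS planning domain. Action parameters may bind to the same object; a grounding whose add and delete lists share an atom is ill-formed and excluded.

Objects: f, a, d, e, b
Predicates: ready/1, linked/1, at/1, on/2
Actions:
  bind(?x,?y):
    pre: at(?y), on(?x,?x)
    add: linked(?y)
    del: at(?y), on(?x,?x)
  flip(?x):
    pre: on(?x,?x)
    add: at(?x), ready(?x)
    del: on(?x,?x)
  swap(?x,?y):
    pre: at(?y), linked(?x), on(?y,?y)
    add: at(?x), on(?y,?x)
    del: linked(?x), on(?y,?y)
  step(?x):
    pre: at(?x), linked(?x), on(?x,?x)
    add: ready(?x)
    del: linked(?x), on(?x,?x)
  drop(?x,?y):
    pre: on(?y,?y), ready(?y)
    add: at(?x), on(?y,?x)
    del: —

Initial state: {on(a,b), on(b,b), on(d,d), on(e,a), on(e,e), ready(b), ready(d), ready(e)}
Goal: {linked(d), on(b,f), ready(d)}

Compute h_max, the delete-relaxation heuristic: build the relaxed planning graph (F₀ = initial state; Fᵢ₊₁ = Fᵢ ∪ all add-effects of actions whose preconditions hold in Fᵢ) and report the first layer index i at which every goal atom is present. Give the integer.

F0 = init (8 atoms)
F1 = F0 ∪ {at(a), at(b), at(d), at(e), at(f), on(b,a), on(b,d), on(b,e), on(b,f), on(d,a), on(d,b), on(d,e), on(d,f), on(e,b), on(e,d), on(e,f)}  (24 atoms)
F2 = F1 ∪ {linked(a), linked(b), linked(d), linked(e), linked(f)}  (29 atoms)
goal ⊆ F2  ⇒  h_max = 2

2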